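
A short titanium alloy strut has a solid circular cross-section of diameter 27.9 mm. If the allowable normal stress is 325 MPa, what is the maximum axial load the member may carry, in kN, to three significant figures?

A = 611.4 mm².
P_max = σ_allow · A = 325 · 611.4 = 198700 N = 198.7 kN.

199 kN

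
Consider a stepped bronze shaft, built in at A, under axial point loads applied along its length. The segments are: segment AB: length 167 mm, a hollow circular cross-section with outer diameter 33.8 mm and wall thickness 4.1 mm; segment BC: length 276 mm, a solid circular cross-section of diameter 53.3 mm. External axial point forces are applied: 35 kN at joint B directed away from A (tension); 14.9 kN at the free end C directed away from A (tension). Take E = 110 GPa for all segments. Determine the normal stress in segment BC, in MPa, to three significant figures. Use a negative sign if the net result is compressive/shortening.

6.68 MPa

Internal axial forces (sectioning from the free end, tension +): N_BC = 14.9 kN, N_AB = 49.9 kN.
A_BC = 2231 mm².
σ_BC = N_BC/A_BC = 14900/2231 = 6.678 MPa.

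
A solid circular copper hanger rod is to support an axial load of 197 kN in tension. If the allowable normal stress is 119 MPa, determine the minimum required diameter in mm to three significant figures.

Required area A ≥ P/σ_allow = 197000/119 = 1655 mm².
For a solid circular section, d ≥ √(4A/π) = 45.91 mm.

45.9 mm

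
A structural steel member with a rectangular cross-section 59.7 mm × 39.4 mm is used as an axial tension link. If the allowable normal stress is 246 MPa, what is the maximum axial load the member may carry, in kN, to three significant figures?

A = 2352 mm².
P_max = σ_allow · A = 246 · 2352 = 578600 N = 578.6 kN.

579 kN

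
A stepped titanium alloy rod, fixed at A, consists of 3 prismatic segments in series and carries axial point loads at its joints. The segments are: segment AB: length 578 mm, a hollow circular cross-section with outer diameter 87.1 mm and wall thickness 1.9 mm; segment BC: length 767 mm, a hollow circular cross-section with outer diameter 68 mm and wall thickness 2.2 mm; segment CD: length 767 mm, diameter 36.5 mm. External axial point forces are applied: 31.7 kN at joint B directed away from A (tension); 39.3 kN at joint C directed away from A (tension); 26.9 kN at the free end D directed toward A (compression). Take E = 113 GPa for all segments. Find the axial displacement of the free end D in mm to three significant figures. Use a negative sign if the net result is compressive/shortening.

Internal axial forces (sectioning from the free end, tension +): N_CD = -26.9 kN, N_BC = 12.4 kN, N_AB = 44.1 kN.
A_AB = 508.6 mm².
A_BC = 454.8 mm².
A_CD = 1046 mm².
δ_AB = 44100·578/(508.6·113000) = 0.4436 mm
δ_BC = 12400·767/(454.8·113000) = 0.1851 mm
δ_CD = -26900·767/(1046·113000) = -0.1745 mm
δ = Σδ_i = 0.4541 mm.

0.454 mm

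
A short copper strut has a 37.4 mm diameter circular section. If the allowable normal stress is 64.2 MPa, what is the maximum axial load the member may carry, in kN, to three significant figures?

70.5 kN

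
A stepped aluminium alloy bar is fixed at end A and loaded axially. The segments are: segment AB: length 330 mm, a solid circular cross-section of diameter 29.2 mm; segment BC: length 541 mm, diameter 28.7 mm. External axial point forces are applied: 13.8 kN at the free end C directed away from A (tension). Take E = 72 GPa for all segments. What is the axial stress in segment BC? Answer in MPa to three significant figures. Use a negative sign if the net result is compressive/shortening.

Internal axial forces (sectioning from the free end, tension +): N_BC = 13.8 kN, N_AB = 13.8 kN.
A_BC = 646.9 mm².
σ_BC = N_BC/A_BC = 13800/646.9 = 21.33 MPa.

21.3 MPa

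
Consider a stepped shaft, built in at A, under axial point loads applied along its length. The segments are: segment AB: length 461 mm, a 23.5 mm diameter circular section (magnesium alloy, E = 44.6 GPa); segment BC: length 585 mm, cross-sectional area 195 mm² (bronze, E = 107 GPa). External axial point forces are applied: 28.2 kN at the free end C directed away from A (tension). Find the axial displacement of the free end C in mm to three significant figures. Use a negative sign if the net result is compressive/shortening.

Internal axial forces (sectioning from the free end, tension +): N_BC = 28.2 kN, N_AB = 28.2 kN.
A_AB = 433.7 mm².
δ_AB = 28200·461/(433.7·44600) = 0.672 mm
δ_BC = 28200·585/(195·107000) = 0.7907 mm
δ = Σδ_i = 1.463 mm.

1.46 mm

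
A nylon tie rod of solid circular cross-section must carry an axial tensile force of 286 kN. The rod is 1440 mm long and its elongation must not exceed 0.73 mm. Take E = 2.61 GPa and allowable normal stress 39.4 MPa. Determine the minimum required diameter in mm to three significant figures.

Required area A ≥ P/σ_allow = 286000/39.4 = 7259 mm².
For a solid circular section, d ≥ √(4A/π) = 96.14 mm.
Elongation limit: A ≥ PL/(Eδ_allow) = 286000·1440/(2610·0.73) = 216200 mm² ⇒ d ≥ 524.6 mm.
The elongation limit governs.

525 mm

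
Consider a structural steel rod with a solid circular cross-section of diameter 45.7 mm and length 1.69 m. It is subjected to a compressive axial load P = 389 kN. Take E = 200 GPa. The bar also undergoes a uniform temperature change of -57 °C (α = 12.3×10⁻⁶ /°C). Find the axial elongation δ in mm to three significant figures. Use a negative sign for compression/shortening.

A = 1640 mm².
δ_mech = NL/(AE) = -389000·1690/(1640·200000) = -2.004 mm.
δ_thermal = αLΔT = 12.3e-6·1690·-57 = -1.185 mm.
δ = δ_mech + δ_thermal = -3.189 mm.

-3.19 mm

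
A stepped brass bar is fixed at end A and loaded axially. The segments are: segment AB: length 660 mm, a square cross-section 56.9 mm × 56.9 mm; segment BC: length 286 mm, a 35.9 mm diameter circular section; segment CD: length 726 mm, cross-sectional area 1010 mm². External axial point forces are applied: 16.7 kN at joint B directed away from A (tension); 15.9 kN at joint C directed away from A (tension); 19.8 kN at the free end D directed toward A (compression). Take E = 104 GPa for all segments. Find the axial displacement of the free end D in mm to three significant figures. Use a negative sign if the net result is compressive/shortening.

-0.122 mm

Internal axial forces (sectioning from the free end, tension +): N_CD = -19.8 kN, N_BC = -3.9 kN, N_AB = 12.8 kN.
A_AB = 3238 mm².
A_BC = 1012 mm².
δ_AB = 12800·660/(3238·104000) = 0.02509 mm
δ_BC = -3900·286/(1012·104000) = -0.0106 mm
δ_CD = -19800·726/(1010·104000) = -0.1369 mm
δ = Σδ_i = -0.1224 mm.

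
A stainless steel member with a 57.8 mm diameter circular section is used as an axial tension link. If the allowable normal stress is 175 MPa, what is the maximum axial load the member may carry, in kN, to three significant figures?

459 kN

A = 2624 mm².
P_max = σ_allow · A = 175 · 2624 = 459200 N = 459.2 kN.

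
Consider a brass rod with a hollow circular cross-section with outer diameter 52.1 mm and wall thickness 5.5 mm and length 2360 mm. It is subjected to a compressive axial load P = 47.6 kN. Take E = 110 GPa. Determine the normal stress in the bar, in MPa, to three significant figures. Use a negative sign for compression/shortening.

A = 805.2 mm².
σ = N/A = -47600/805.2 = -59.12 MPa.

-59.1 MPa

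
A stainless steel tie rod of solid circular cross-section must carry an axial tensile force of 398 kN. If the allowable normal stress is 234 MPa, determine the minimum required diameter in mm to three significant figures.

46.5 mm

Required area A ≥ P/σ_allow = 398000/234 = 1701 mm².
For a solid circular section, d ≥ √(4A/π) = 46.54 mm.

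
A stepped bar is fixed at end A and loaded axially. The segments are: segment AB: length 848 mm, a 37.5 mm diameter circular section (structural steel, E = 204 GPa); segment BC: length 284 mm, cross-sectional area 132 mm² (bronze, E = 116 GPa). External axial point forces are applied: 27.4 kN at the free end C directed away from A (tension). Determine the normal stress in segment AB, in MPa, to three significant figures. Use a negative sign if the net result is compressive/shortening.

24.8 MPa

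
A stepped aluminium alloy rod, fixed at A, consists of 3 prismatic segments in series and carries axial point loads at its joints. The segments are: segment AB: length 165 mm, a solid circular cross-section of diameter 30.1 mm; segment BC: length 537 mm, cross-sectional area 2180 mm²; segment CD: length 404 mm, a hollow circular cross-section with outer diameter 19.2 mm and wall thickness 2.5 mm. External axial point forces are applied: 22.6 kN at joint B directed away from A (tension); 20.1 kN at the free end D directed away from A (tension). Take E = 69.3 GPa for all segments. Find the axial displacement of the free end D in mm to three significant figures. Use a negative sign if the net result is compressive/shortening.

1.11 mm

Internal axial forces (sectioning from the free end, tension +): N_CD = 20.1 kN, N_BC = 20.1 kN, N_AB = 42.7 kN.
A_AB = 711.6 mm².
A_CD = 131.2 mm².
δ_AB = 42700·165/(711.6·69300) = 0.1429 mm
δ_BC = 20100·537/(2180·69300) = 0.07145 mm
δ_CD = 20100·404/(131.2·69300) = 0.8934 mm
δ = Σδ_i = 1.108 mm.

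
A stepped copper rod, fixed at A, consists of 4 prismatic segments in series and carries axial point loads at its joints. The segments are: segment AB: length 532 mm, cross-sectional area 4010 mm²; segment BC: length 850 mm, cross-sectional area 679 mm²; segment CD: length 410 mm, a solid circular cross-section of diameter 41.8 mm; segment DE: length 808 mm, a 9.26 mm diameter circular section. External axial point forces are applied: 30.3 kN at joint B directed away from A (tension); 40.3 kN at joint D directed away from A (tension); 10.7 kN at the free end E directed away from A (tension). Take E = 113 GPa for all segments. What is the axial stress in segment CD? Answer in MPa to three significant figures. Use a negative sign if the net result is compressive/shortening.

37.2 MPa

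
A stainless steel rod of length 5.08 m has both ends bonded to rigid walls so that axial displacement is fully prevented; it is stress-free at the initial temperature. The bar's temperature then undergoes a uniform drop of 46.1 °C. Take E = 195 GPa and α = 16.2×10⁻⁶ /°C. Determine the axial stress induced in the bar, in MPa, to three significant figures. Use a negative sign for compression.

146 MPa

Free thermal expansion αLΔT = 16.2e-6 · 5080 · -46.1 = -3.794 mm.
The walls impose strain ε = −(-3.794)/5080 = 7.4682e-04; σ = Eε = 195000 · 7.4682e-04 = 145.6 MPa.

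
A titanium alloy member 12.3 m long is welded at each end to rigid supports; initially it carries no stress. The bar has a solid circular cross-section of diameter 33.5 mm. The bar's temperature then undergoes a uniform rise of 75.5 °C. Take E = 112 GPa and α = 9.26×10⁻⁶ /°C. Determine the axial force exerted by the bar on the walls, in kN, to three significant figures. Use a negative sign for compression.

Free thermal expansion αLΔT = 9.26e-6 · 12300 · 75.5 = 8.599 mm.
The walls impose strain ε = −(8.599)/12300 = -6.9913e-04; σ = Eε = 112000 · -6.9913e-04 = -78.3 MPa.
Wall reaction R = σ·A = -78.3·881.4 = -69020 N = -69.02 kN.

-69.0 kN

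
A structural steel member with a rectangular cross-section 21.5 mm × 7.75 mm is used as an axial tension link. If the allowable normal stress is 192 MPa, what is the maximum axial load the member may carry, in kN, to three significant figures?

32.0 kN

A = 166.6 mm².
P_max = σ_allow · A = 192 · 166.6 = 31990 N = 31.99 kN.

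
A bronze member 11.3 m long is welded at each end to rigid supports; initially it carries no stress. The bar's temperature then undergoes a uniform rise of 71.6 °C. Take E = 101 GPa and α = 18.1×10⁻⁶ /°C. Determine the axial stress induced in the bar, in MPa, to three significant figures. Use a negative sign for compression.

-131 MPa

Free thermal expansion αLΔT = 18.1e-6 · 11300 · 71.6 = 14.64 mm.
The walls impose strain ε = −(14.64)/11300 = -1.2960e-03; σ = Eε = 101000 · -1.2960e-03 = -130.9 MPa.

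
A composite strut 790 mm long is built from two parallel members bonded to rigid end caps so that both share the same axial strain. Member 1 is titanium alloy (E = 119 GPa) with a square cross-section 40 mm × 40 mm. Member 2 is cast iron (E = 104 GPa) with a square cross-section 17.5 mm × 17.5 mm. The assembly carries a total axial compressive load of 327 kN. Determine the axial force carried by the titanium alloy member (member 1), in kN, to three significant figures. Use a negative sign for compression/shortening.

-280 kN

A_1 = 1600 mm².
A_2 = 306.2 mm².
Equal strain + equilibrium ⇒ each member carries load in proportion to AE: A₁E₁ = 190400000 N, A₂E₂ = 31850000 N, ΣAE = 222200000 N.
F₁ = P·A₁E₁/ΣAE = -327000·190400000/222200000 = -280100 N.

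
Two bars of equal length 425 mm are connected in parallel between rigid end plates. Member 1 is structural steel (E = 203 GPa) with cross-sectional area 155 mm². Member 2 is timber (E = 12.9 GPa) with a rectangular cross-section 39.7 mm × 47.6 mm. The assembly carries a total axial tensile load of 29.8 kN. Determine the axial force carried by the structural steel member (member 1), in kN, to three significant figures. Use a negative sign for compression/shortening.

A_2 = 1890 mm².
Equal strain + equilibrium ⇒ each member carries load in proportion to AE: A₁E₁ = 31460000 N, A₂E₂ = 24380000 N, ΣAE = 55840000 N.
F₁ = P·A₁E₁/ΣAE = 29800·31460000/55840000 = 16790 N.

16.8 kN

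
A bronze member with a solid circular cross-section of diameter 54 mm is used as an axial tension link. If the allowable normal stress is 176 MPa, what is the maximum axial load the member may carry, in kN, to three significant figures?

403 kN

A = 2290 mm².
P_max = σ_allow · A = 176 · 2290 = 403100 N = 403.1 kN.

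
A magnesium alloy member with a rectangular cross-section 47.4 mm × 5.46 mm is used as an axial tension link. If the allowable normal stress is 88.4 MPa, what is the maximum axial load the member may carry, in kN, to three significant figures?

A = 258.8 mm².
P_max = σ_allow · A = 88.4 · 258.8 = 22880 N = 22.88 kN.

22.9 kN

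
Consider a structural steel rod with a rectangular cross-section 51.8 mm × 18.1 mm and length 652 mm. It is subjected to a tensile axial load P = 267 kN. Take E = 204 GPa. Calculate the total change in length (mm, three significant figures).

0.910 mm

A = 937.6 mm².
δ_mech = NL/(AE) = 267000·652/(937.6·204000) = 0.9102 mm.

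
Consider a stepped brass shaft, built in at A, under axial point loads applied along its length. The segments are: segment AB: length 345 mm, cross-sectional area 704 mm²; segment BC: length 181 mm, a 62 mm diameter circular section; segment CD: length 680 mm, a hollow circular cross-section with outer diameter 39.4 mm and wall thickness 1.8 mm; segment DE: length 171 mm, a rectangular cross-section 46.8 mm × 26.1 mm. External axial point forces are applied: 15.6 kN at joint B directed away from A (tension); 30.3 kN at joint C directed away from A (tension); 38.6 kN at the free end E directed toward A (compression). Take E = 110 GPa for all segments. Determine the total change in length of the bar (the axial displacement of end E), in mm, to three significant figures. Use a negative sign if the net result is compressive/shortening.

-1.14 mm

Internal axial forces (sectioning from the free end, tension +): N_DE = -38.6 kN, N_CD = -38.6 kN, N_BC = -8.3 kN, N_AB = 7.3 kN.
A_BC = 3019 mm².
A_CD = 212.6 mm².
A_DE = 1221 mm².
δ_AB = 7300·345/(704·110000) = 0.03252 mm
δ_BC = -8300·181/(3019·110000) = -0.004524 mm
δ_CD = -38600·680/(212.6·110000) = -1.122 mm
δ_DE = -38600·171/(1221·110000) = -0.04913 mm
δ = Σδ_i = -1.143 mm.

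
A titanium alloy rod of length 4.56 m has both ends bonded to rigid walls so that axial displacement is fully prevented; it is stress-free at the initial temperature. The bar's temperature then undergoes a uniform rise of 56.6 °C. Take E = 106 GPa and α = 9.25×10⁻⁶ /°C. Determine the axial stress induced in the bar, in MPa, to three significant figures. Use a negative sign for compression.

-55.5 MPa

Free thermal expansion αLΔT = 9.25e-6 · 4560 · 56.6 = 2.387 mm.
The walls impose strain ε = −(2.387)/4560 = -5.2355e-04; σ = Eε = 106000 · -5.2355e-04 = -55.5 MPa.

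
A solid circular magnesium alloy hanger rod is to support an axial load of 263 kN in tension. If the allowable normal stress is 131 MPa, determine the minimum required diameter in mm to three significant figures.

Required area A ≥ P/σ_allow = 263000/131 = 2008 mm².
For a solid circular section, d ≥ √(4A/π) = 50.56 mm.

50.6 mm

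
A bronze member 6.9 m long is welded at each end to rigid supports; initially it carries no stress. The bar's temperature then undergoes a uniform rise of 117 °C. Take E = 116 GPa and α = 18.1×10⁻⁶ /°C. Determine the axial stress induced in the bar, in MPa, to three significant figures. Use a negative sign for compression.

-246 MPa

Free thermal expansion αLΔT = 18.1e-6 · 6900 · 117 = 14.61 mm.
The walls impose strain ε = −(14.61)/6900 = -2.1177e-03; σ = Eε = 116000 · -2.1177e-03 = -245.7 MPa.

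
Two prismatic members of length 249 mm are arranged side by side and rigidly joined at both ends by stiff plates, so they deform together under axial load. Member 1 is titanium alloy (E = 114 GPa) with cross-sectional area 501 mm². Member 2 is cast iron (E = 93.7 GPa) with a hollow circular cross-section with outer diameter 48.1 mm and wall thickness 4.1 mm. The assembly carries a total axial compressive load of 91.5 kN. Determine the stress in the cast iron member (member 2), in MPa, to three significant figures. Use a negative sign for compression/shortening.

-77.8 MPa

A_2 = 566.7 mm².
Equal strain + equilibrium ⇒ each member carries load in proportion to AE: A₁E₁ = 57110000 N, A₂E₂ = 53100000 N, ΣAE = 110200000 N.
σ₂ = P·E₂/ΣAE = -91500·93700/110200000 = -77.79 MPa.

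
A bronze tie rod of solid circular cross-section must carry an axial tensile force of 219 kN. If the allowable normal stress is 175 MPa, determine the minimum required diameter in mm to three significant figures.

Required area A ≥ P/σ_allow = 219000/175 = 1251 mm².
For a solid circular section, d ≥ √(4A/π) = 39.92 mm.

39.9 mm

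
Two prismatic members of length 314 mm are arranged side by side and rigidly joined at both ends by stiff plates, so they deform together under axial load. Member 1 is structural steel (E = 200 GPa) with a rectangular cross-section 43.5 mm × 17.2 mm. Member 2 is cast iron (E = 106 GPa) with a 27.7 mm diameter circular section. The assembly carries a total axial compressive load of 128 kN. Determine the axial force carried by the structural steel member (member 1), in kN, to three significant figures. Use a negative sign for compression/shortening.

-89.7 kN

A_1 = 748.2 mm².
A_2 = 602.6 mm².
Equal strain + equilibrium ⇒ each member carries load in proportion to AE: A₁E₁ = 149600000 N, A₂E₂ = 63880000 N, ΣAE = 213500000 N.
F₁ = P·A₁E₁/ΣAE = -128000·149600000/213500000 = -89710 N.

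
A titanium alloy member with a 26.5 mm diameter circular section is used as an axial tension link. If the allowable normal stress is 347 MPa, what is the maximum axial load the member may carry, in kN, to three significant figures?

191 kN

A = 551.5 mm².
P_max = σ_allow · A = 347 · 551.5 = 191400 N = 191.4 kN.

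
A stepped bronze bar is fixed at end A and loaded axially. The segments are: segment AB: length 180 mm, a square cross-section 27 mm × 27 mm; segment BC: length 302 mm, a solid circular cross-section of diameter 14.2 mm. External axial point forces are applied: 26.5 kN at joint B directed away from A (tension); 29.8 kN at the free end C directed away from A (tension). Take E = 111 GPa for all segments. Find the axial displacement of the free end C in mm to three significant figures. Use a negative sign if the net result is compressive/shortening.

Internal axial forces (sectioning from the free end, tension +): N_BC = 29.8 kN, N_AB = 56.3 kN.
A_AB = 729 mm².
A_BC = 158.4 mm².
δ_AB = 56300·180/(729·111000) = 0.1252 mm
δ_BC = 29800·302/(158.4·111000) = 0.512 mm
δ = Σδ_i = 0.6372 mm.

0.637 mm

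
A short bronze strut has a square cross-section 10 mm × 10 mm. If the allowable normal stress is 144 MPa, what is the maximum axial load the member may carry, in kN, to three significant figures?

14.4 kN

A = 100 mm².
P_max = σ_allow · A = 144 · 100 = 14400 N = 14.4 kN.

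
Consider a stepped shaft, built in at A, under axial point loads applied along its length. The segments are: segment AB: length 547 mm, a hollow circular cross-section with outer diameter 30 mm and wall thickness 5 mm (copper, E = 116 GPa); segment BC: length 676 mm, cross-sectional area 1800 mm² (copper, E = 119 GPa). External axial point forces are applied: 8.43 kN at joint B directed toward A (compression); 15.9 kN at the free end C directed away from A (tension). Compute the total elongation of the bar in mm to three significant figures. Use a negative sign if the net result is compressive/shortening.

Internal axial forces (sectioning from the free end, tension +): N_BC = 15.9 kN, N_AB = 7.47 kN.
A_AB = 392.7 mm².
δ_AB = 7470·547/(392.7·116000) = 0.0897 mm
δ_BC = 15900·676/(1800·119000) = 0.05018 mm
δ = Σδ_i = 0.1399 mm.

0.140 mm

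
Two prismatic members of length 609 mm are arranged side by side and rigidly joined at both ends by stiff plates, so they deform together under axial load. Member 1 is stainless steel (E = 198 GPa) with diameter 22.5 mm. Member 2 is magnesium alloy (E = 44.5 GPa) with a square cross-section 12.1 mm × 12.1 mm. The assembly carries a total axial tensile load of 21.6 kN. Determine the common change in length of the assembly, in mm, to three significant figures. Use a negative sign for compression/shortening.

0.154 mm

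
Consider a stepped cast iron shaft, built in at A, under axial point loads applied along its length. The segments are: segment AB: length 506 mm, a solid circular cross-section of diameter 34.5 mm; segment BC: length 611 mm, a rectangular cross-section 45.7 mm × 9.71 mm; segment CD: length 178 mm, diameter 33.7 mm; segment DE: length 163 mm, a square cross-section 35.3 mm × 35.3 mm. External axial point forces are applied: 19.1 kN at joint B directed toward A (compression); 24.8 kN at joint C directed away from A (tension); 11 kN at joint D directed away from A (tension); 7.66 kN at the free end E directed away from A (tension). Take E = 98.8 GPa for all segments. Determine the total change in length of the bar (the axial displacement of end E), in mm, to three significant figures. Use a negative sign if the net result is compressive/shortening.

0.787 mm

Internal axial forces (sectioning from the free end, tension +): N_DE = 7.66 kN, N_CD = 18.66 kN, N_BC = 43.46 kN, N_AB = 24.36 kN.
A_AB = 934.8 mm².
A_BC = 443.7 mm².
A_CD = 892 mm².
A_DE = 1246 mm².
δ_AB = 24360·506/(934.8·98800) = 0.1335 mm
δ_BC = 43460·611/(443.7·98800) = 0.6057 mm
δ_CD = 18660·178/(892·98800) = 0.03769 mm
δ_DE = 7660·163/(1246·98800) = 0.01014 mm
δ = Σδ_i = 0.787 mm.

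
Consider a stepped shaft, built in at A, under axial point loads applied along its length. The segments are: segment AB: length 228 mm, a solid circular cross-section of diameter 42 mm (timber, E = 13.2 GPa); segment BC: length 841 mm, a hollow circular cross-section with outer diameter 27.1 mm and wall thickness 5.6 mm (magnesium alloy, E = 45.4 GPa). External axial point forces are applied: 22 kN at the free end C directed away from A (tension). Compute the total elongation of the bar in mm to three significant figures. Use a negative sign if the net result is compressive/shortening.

1.35 mm

Internal axial forces (sectioning from the free end, tension +): N_BC = 22 kN, N_AB = 22 kN.
A_AB = 1385 mm².
A_BC = 378.2 mm².
δ_AB = 22000·228/(1385·13200) = 0.2743 mm
δ_BC = 22000·841/(378.2·45400) = 1.077 mm
δ = Σδ_i = 1.352 mm.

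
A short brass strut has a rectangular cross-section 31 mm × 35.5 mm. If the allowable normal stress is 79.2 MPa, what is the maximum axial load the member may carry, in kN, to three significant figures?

87.2 kN

A = 1100 mm².
P_max = σ_allow · A = 79.2 · 1100 = 87160 N = 87.16 kN.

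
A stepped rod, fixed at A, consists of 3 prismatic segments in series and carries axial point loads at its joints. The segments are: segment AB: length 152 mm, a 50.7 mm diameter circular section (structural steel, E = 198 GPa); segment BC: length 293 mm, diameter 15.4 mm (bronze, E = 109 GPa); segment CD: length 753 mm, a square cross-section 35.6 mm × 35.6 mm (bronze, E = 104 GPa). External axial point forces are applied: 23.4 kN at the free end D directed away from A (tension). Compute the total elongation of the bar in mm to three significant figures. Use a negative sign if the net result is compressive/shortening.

0.480 mm

Internal axial forces (sectioning from the free end, tension +): N_CD = 23.4 kN, N_BC = 23.4 kN, N_AB = 23.4 kN.
A_AB = 2019 mm².
A_BC = 186.3 mm².
A_CD = 1267 mm².
δ_AB = 23400·152/(2019·198000) = 0.008898 mm
δ_BC = 23400·293/(186.3·109000) = 0.3377 mm
δ_CD = 23400·753/(1267·104000) = 0.1337 mm
δ = Σδ_i = 0.4803 mm.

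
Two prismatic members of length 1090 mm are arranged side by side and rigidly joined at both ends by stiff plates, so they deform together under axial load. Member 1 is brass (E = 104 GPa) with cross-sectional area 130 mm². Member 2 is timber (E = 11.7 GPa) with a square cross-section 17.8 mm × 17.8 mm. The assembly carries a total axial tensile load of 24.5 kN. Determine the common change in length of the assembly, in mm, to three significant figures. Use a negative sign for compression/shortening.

1.55 mm

A_2 = 316.8 mm².
Equal strain + equilibrium ⇒ each member carries load in proportion to AE: A₁E₁ = 13520000 N, A₂E₂ = 3707000 N, ΣAE = 17230000 N.
δ = PL/ΣAE = 24500·1090/17230000 = 1.55 mm.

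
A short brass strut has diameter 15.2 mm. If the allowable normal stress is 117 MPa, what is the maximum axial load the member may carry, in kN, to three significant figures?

21.2 kN

A = 181.5 mm².
P_max = σ_allow · A = 117 · 181.5 = 21230 N = 21.23 kN.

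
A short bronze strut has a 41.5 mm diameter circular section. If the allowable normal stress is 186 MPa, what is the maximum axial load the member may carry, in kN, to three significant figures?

252 kN

A = 1353 mm².
P_max = σ_allow · A = 186 · 1353 = 251600 N = 251.6 kN.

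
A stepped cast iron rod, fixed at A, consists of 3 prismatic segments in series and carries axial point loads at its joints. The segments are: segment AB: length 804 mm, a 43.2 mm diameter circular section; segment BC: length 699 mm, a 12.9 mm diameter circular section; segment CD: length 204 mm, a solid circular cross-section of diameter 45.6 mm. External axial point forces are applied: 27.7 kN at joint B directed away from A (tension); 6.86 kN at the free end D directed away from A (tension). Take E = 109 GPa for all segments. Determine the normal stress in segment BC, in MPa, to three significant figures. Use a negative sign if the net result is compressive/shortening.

Internal axial forces (sectioning from the free end, tension +): N_CD = 6.86 kN, N_BC = 6.86 kN, N_AB = 34.56 kN.
A_BC = 130.7 mm².
σ_BC = N_BC/A_BC = 6860/130.7 = 52.49 MPa.

52.5 MPa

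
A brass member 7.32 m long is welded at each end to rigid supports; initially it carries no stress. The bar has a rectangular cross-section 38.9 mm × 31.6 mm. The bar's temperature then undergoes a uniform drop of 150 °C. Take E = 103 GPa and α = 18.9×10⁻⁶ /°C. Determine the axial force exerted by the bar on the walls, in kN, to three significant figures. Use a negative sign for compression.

359 kN

Free thermal expansion αLΔT = 18.9e-6 · 7320 · -150 = -20.75 mm.
The walls impose strain ε = −(-20.75)/7320 = 2.8350e-03; σ = Eε = 103000 · 2.8350e-03 = 292 MPa.
Wall reaction R = σ·A = 292·1229 = 358900 N = 358.9 kN.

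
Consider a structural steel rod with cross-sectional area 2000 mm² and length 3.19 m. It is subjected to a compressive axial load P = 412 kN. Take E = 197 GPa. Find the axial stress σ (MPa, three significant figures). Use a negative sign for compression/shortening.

-206 MPa

σ = N/A = -412000/2000 = -206 MPa.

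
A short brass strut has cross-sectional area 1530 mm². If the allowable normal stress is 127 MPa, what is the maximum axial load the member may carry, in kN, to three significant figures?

P_max = σ_allow · A = 127 · 1530 = 194300 N = 194.3 kN.

194 kN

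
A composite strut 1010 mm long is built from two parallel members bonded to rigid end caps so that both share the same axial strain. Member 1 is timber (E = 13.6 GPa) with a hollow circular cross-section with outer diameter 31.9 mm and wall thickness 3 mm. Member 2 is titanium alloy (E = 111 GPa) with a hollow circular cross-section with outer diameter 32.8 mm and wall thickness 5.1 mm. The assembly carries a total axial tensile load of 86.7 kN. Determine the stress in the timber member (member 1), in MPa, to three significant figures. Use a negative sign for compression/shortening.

A_1 = 272.4 mm².
A_2 = 443.8 mm².
Equal strain + equilibrium ⇒ each member carries load in proportion to AE: A₁E₁ = 3704000 N, A₂E₂ = 49260000 N, ΣAE = 52970000 N.
σ₁ = P·E₁/ΣAE = 86700·13600/52970000 = 22.26 MPa.

22.3 MPa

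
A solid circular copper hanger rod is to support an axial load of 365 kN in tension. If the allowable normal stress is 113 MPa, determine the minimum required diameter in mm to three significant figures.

Required area A ≥ P/σ_allow = 365000/113 = 3230 mm².
For a solid circular section, d ≥ √(4A/π) = 64.13 mm.

64.1 mm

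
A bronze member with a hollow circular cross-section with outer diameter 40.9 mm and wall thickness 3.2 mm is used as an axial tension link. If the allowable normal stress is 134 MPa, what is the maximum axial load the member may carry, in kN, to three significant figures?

50.8 kN

A = 379 mm².
P_max = σ_allow · A = 134 · 379 = 50790 N = 50.79 kN.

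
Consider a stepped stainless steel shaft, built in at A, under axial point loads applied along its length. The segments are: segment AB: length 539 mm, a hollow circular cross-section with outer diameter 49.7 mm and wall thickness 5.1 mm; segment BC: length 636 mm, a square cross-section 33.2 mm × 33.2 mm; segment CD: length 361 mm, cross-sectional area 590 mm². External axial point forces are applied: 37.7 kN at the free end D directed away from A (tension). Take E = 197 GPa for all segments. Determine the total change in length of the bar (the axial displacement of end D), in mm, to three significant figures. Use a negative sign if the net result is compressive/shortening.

0.372 mm

Internal axial forces (sectioning from the free end, tension +): N_CD = 37.7 kN, N_BC = 37.7 kN, N_AB = 37.7 kN.
A_AB = 714.6 mm².
A_BC = 1102 mm².
δ_AB = 37700·539/(714.6·197000) = 0.1443 mm
δ_BC = 37700·636/(1102·197000) = 0.1104 mm
δ_CD = 37700·361/(590·197000) = 0.1171 mm
δ = Σδ_i = 0.3719 mm.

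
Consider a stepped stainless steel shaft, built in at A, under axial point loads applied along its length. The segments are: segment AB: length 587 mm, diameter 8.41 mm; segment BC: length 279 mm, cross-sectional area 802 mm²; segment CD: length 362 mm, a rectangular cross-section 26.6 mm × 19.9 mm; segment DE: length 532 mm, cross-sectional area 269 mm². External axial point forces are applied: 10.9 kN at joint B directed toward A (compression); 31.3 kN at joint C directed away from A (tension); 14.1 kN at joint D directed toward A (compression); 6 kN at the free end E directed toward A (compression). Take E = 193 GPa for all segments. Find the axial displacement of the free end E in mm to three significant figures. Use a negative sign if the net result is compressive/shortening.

-0.0961 mm

Internal axial forces (sectioning from the free end, tension +): N_DE = -6 kN, N_CD = -20.1 kN, N_BC = 11.2 kN, N_AB = 0.3 kN.
A_AB = 55.55 mm².
A_CD = 529.3 mm².
δ_AB = 300·587/(55.55·193000) = 0.01643 mm
δ_BC = 11200·279/(802·193000) = 0.02019 mm
δ_CD = -20100·362/(529.3·193000) = -0.07122 mm
δ_DE = -6000·532/(269·193000) = -0.06148 mm
δ = Σδ_i = -0.09609 mm.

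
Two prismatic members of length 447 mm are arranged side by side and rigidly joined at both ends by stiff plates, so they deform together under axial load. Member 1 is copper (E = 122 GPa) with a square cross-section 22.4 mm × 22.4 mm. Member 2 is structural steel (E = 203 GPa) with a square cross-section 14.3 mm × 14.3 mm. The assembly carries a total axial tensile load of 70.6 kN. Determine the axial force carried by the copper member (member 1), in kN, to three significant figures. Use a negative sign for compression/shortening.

A_1 = 501.8 mm².
A_2 = 204.5 mm².
Equal strain + equilibrium ⇒ each member carries load in proportion to AE: A₁E₁ = 61210000 N, A₂E₂ = 41510000 N, ΣAE = 102700000 N.
F₁ = P·A₁E₁/ΣAE = 70600·61210000/102700000 = 42070 N.

42.1 kN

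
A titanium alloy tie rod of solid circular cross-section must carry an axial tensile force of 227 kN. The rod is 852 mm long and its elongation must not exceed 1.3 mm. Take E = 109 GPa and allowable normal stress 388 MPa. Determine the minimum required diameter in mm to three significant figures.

41.7 mm

Required area A ≥ P/σ_allow = 227000/388 = 585.1 mm².
For a solid circular section, d ≥ √(4A/π) = 27.29 mm.
Elongation limit: A ≥ PL/(Eδ_allow) = 227000·852/(109000·1.3) = 1365 mm² ⇒ d ≥ 41.69 mm.
The elongation limit governs.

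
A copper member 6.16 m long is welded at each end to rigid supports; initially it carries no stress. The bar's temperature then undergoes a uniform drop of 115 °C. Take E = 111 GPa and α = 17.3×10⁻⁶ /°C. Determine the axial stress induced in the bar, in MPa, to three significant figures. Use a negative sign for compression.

221 MPa

Free thermal expansion αLΔT = 17.3e-6 · 6160 · -115 = -12.26 mm.
The walls impose strain ε = −(-12.26)/6160 = 1.9895e-03; σ = Eε = 111000 · 1.9895e-03 = 220.8 MPa.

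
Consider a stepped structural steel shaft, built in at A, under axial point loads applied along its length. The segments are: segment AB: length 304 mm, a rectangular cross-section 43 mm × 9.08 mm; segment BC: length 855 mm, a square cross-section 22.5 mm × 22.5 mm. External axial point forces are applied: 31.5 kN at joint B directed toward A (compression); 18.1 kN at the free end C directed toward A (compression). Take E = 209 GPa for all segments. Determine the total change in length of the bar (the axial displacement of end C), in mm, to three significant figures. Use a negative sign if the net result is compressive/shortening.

-0.331 mm

Internal axial forces (sectioning from the free end, tension +): N_BC = -18.1 kN, N_AB = -49.6 kN.
A_AB = 390.4 mm².
A_BC = 506.2 mm².
δ_AB = -49600·304/(390.4·209000) = -0.1848 mm
δ_BC = -18100·855/(506.2·209000) = -0.1463 mm
δ = Σδ_i = -0.331 mm.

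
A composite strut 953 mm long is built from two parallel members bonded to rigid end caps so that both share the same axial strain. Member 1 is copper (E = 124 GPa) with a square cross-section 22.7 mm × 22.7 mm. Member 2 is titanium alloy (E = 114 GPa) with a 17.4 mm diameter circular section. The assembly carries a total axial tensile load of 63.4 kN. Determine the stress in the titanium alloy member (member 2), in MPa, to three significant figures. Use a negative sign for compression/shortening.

A_1 = 515.3 mm².
A_2 = 237.8 mm².
Equal strain + equilibrium ⇒ each member carries load in proportion to AE: A₁E₁ = 63900000 N, A₂E₂ = 27110000 N, ΣAE = 91000000 N.
σ₂ = P·E₂/ΣAE = 63400·114000/91000000 = 79.42 MPa.

79.4 MPa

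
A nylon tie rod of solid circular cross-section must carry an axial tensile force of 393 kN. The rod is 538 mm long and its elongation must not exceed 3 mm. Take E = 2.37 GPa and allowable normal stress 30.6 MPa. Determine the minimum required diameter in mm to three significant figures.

195 mm

Required area A ≥ P/σ_allow = 393000/30.6 = 12840 mm².
For a solid circular section, d ≥ √(4A/π) = 127.9 mm.
Elongation limit: A ≥ PL/(Eδ_allow) = 393000·538/(2370·3) = 29740 mm² ⇒ d ≥ 194.6 mm.
The elongation limit governs.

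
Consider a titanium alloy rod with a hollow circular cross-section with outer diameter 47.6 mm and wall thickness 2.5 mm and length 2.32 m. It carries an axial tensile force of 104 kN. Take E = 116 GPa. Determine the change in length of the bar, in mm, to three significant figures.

5.87 mm

A = 354.2 mm².
δ_mech = NL/(AE) = 104000·2320/(354.2·116000) = 5.872 mm.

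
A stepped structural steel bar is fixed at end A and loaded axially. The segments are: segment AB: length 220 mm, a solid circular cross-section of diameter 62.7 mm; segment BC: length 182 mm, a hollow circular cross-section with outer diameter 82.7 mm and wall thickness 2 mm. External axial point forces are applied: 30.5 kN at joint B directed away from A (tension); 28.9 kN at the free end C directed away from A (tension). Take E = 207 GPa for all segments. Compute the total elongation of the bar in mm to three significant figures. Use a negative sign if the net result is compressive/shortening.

Internal axial forces (sectioning from the free end, tension +): N_BC = 28.9 kN, N_AB = 59.4 kN.
A_AB = 3088 mm².
A_BC = 507.1 mm².
δ_AB = 59400·220/(3088·207000) = 0.02045 mm
δ_BC = 28900·182/(507.1·207000) = 0.05011 mm
δ = Σδ_i = 0.07056 mm.

0.0706 mm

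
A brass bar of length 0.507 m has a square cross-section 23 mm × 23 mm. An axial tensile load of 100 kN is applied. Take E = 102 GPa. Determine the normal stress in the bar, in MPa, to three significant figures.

189 MPa

A = 529 mm².
σ = N/A = 100000/529 = 189 MPa.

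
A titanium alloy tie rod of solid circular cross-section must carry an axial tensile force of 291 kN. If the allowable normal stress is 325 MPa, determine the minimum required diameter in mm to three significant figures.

Required area A ≥ P/σ_allow = 291000/325 = 895.4 mm².
For a solid circular section, d ≥ √(4A/π) = 33.76 mm.

33.8 mm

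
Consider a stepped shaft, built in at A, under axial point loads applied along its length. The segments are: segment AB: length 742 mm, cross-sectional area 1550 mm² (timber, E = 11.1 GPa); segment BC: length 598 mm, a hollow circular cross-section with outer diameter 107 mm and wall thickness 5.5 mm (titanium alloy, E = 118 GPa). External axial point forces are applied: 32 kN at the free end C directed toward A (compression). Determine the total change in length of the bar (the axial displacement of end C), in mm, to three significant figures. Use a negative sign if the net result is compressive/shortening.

-1.47 mm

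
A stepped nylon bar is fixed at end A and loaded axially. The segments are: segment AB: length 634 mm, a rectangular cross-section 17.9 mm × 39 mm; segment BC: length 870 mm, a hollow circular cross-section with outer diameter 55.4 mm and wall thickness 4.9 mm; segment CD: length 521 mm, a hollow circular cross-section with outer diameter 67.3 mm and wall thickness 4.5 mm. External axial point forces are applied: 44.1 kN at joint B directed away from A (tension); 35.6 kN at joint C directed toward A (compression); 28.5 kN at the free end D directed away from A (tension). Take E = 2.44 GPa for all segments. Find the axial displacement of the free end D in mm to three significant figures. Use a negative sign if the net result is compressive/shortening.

17.4 mm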